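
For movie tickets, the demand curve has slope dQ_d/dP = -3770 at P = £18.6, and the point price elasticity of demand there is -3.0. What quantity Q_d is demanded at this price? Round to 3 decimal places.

23374.000

Ed = (dQ_d/dP)·(P/Q_d) ⇒ Q_d = (dQ_d/dP)·P/Ed = (-3770)·18.6/(-3.0) = 23374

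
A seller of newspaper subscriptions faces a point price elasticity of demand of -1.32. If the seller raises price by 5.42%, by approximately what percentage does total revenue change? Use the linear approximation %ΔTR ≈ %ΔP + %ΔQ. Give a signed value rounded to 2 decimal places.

%ΔQ ≈ Ed × %ΔP = (-1.32) × (+5.42%) = -7.1544%
%ΔTR ≈ %ΔP + %ΔQ = (+5.42%) + (-7.1544%) = -1.7344%

-1.73%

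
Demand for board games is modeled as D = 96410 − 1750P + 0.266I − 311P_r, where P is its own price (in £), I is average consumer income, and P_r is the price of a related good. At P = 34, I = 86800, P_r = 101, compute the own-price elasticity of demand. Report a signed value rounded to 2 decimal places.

-2.08

At the given values, D = 96410 − 1750(34) + 0.266(86800) − 311(101) = 28587.8.
∂D/∂P = −1750.
E = (-1750) × (34/28587.8) = -2.0813…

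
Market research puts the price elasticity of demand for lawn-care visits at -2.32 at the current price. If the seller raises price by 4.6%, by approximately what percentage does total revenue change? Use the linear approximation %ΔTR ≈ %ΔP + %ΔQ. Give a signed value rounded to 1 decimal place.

-6.1%

%ΔQ ≈ Ed × %ΔP = (-2.32) × (+4.6%) = -10.6720%
%ΔTR ≈ %ΔP + %ΔQ = (+4.6%) + (-10.6720%) = -6.0720%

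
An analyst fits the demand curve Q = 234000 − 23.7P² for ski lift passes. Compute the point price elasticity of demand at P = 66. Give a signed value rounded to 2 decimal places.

-1.58

dQ/dP = −2·23.7·P = -3128.4. At P = 66, Q = 130762.8.
Ed = (dQ/dP)·(P/Q) = (-3128.4) × (66/130762.8) = -1.5789…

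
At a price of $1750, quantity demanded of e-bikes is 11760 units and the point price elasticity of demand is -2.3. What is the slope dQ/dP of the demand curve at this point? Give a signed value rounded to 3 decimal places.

-15.456

Ed = (dQ/dP)·(P/Q) ⇒ dQ/dP = Ed·Q/P = (-2.3)·11760/1750 = -15.456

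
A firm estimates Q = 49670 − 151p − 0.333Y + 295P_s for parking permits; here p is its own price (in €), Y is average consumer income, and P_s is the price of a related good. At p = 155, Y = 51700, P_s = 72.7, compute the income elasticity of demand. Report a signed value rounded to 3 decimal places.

At the given values, Q = 49670 − 151(155) − 0.333(51700) + 295(72.7) = 30495.4.
∂Q/∂Y = -0.333.
E = (-0.333) × (51700/30495.4) = -0.56454…

-0.565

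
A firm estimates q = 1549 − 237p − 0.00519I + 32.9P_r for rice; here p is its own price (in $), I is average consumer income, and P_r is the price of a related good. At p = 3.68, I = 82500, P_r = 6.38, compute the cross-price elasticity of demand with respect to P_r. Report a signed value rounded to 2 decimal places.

0.46

At the given values, q = 1549 − 237(3.68) − 0.00519(82500) + 32.9(6.38) = 458.567.
∂q/∂P_r = 32.9.
E = (32.9) × (6.38/458.567) = 0.4577…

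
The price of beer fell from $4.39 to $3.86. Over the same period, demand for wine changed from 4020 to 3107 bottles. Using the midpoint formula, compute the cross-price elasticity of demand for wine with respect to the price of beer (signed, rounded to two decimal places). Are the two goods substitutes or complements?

%ΔQ_{wine} = (3107 − 4020)/avg = -913/3563.5 = -0.256208…
%ΔP_{beer} = (3.86 − 4.39)/avg = -0.53/4.125 = -0.128484…
E_cross = (-913/3563.5) / (-0.53/4.125) = 1.9940…
E_cross > 0 ⇒ the goods are substitutes.

1.99; substitutes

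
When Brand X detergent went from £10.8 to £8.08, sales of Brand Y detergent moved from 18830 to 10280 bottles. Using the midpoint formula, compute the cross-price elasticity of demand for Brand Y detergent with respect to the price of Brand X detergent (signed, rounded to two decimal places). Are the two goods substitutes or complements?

%ΔQ_{Brand Y detergent} = (10280 − 18830)/avg = -8550/14555 = -0.587427…
%ΔP_{Brand X detergent} = (8.08 − 10.8)/avg = -2.72/9.44 = -0.288135…
E_cross = (-8550/14555) / (-2.72/9.44) = 2.0387…
E_cross > 0 ⇒ the goods are substitutes.

2.04; substitutes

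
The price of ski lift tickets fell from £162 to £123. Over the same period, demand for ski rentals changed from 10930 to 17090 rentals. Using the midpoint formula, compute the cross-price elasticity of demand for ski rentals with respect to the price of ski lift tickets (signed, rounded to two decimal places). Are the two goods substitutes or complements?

%ΔQ_{ski rentals} = (17090 − 10930)/avg = 6160/14010 = 0.439685…
%ΔP_{ski lift tickets} = (123 − 162)/avg = -39/142.5 = -0.273684…
E_cross = (6160/14010) / (-39/142.5) = -1.6065…
E_cross < 0 ⇒ the goods are complements.

-1.61; complements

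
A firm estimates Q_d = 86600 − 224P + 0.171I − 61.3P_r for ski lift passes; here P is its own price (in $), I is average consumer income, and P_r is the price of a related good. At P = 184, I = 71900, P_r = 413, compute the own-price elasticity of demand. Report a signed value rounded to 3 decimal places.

At the given values, Q_d = 86600 − 224(184) + 0.171(71900) − 61.3(413) = 32362.
∂Q_d/∂P = −224.
E = (-224) × (184/32362) = -1.27359…

-1.274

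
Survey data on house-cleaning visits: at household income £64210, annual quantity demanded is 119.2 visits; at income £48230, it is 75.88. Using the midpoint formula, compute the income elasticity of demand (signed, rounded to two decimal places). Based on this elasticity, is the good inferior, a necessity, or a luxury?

1.56; luxury

%ΔQ = (75.88 − 119.2)/[( 119.2 + 75.88)/2] = -43.32/97.54 = -0.444125…
%ΔIncome = (48230 − 64210)/[( 64210 + 48230)/2] = -15980/56220 = -0.284240…
E_income = (-43.32/97.54) / (-15980/56220) = 1.5624…
E_income > 1 ⇒ normal good, luxury.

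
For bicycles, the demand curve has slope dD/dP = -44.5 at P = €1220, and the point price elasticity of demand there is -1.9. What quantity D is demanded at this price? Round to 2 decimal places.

Ed = (dD/dP)·(P/D) ⇒ D = (dD/dP)·P/Ed = (-44.5)·1220/(-1.9) = 28573.6842…

28573.68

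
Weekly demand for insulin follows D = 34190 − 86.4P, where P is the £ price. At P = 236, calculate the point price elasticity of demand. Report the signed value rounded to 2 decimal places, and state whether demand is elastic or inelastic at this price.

-1.48; elastic

dD/dP = −86.4. At P = 236, D = 34190 − 86.4(236) = 13799.6.
Ed = (dD/dP)·(P/D) = −86.4 × (236/13799.6) = -1.4776…
|Ed| = 1.48 > 1, so demand is elastic.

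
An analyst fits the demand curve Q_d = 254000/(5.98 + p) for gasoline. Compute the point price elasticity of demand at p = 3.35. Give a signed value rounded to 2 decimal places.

-0.36

dQ_d/dp = −254000/(5.98 + p)² = -2917.9. At p = 3.35, Q_d = 27224.
Ed = (dQ_d/dp)·(p/Q_d) = (-2917.9) × (3.35/27224) = -0.3590…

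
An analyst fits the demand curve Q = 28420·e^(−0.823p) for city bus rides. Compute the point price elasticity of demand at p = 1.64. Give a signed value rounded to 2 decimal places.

dQ/dp = −0.823·Q = -6065.24. At p = 1.64, Q = 7369.67.
Ed = (dQ/dp)·(p/Q) = (-6065.24) × (1.64/7369.67) = -1.3497…

-1.35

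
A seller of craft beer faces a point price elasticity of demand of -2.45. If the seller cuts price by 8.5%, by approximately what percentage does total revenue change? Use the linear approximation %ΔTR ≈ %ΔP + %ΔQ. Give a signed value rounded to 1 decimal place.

%ΔQ ≈ Ed × %ΔP = (-2.45) × (-8.5%) = +20.8250%
%ΔTR ≈ %ΔP + %ΔQ = (-8.5%) + (+20.8250%) = +12.3250%

+12.3%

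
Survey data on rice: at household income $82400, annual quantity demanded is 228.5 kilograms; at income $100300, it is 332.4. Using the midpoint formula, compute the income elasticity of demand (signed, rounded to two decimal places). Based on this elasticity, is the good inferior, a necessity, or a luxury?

%ΔQ = (332.4 − 228.5)/[( 228.5 + 332.4)/2] = 103.9/280.45 = 0.370476…
%ΔIncome = (100300 − 82400)/[( 82400 + 100300)/2] = 17900/91350 = 0.195949…
E_income = (103.9/280.45) / (17900/91350) = 1.8906…
E_income > 1 ⇒ normal good, luxury.

1.89; luxury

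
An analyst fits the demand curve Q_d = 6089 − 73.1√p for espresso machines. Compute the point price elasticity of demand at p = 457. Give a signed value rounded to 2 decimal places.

-0.17

dQ_d/dp = −73.1/(2√p) = -1.70974. At p = 457, Q_d = 4526.3.
Ed = (dQ_d/dp)·(p/Q_d) = (-1.70974) × (457/4526.3) = -0.1726…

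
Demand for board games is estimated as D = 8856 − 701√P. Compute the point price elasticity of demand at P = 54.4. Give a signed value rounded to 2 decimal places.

dD/dP = −701/(2√P) = -47.5213. At P = 54.4, D = 3685.68.
Ed = (dD/dP)·(P/D) = (-47.5213) × (54.4/3685.68) = -0.7014…

-0.70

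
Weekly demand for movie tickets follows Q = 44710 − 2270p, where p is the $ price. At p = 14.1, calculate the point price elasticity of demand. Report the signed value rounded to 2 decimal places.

-2.52

dQ/dp = −2270. At p = 14.1, Q = 44710 − 2270(14.1) = 12703.
Ed = (dQ/dp)·(p/Q) = −2270 × (14.1/12703) = -2.5196…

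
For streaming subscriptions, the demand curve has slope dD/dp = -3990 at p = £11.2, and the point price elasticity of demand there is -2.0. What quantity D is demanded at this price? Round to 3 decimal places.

22344.000

Ed = (dD/dp)·(p/D) ⇒ D = (dD/dp)·p/Ed = (-3990)·11.2/(-2.0) = 22344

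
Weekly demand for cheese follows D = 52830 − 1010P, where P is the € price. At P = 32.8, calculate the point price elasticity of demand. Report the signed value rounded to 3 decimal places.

-1.681

dD/dP = −1010. At P = 32.8, D = 52830 − 1010(32.8) = 19702.
Ed = (dD/dP)·(P/D) = −1010 × (32.8/19702) = -1.68145…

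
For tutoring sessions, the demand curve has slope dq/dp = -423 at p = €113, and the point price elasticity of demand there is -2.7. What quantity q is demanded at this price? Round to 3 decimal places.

17703.333

Ed = (dq/dp)·(p/q) ⇒ q = (dq/dp)·p/Ed = (-423)·113/(-2.7) = 17703.33333…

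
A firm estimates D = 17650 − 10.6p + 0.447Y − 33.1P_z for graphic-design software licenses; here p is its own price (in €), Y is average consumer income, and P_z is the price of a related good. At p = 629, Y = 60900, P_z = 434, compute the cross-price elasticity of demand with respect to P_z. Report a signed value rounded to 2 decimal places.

At the given values, D = 17650 − 10.6(629) + 0.447(60900) − 33.1(434) = 23839.5.
∂D/∂P_z = -33.1.
E = (-33.1) × (434/23839.5) = -0.6025…

-0.60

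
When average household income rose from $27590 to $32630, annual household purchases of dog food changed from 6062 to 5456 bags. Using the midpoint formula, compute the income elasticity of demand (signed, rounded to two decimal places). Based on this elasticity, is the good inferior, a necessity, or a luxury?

-0.63; inferior

%ΔQ = (5456 − 6062)/[( 6062 + 5456)/2] = -606/5759 = -0.105226…
%ΔIncome = (32630 − 27590)/[( 27590 + 32630)/2] = 5040/30110 = 0.167386…
E_income = (-606/5759) / (5040/30110) = -0.6286…
E_income < 0 ⇒ inferior good.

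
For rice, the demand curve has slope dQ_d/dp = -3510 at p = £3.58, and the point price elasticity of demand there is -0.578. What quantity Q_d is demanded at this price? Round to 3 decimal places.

21740.138

Ed = (dQ_d/dp)·(p/Q_d) ⇒ Q_d = (dQ_d/dp)·p/Ed = (-3510)·3.58/(-0.578) = 21740.13840…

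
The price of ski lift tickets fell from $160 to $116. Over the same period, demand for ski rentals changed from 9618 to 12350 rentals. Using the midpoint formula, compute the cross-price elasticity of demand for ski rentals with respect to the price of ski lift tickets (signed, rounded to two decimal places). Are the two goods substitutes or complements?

%ΔQ_{ski rentals} = (12350 − 9618)/avg = 2732/10984 = 0.248725…
%ΔP_{ski lift tickets} = (116 − 160)/avg = -44/138 = -0.318840…
E_cross = (2732/10984) / (-44/138) = -0.7800…
E_cross < 0 ⇒ the goods are complements.

-0.78; complements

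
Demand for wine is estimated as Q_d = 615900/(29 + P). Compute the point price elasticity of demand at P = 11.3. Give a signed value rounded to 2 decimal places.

-0.28

dQ_d/dP = −615900/(29 + P)² = -379.228. At P = 11.3, Q_d = 15282.9.
Ed = (dQ_d/dP)·(P/Q_d) = (-379.228) × (11.3/15282.9) = -0.2803…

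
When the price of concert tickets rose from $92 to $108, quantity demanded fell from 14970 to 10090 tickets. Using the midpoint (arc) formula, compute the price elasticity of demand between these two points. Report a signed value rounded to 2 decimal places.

%ΔQ = (10090 − 14970) / [(14970 + 10090)/2] = -4880/12530 = -0.389465…
%ΔP = (108 − 92) / [(92 + 108)/2] = 16/100 = 0.16
Arc Ed = %ΔQ / %ΔP = (-4880/12530) / (16/100) = -2.4341…

-2.43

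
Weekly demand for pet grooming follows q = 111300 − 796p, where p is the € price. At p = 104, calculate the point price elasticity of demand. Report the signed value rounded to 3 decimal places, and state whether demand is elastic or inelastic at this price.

-2.903; elastic

dq/dp = −796. At p = 104, q = 111300 − 796(104) = 28516.
Ed = (dq/dp)·(p/q) = −796 × (104/28516) = -2.90307…
|Ed| = 2.903 > 1, so demand is elastic.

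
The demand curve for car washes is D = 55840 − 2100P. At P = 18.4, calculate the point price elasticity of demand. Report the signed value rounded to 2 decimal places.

dD/dP = −2100. At P = 18.4, D = 55840 − 2100(18.4) = 17200.
Ed = (dD/dP)·(P/D) = −2100 × (18.4/17200) = -2.2465…

-2.25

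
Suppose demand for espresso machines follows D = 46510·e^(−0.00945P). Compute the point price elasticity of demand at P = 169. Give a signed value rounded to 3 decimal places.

-1.597

dD/dP = −0.00945·D = -88.9996. At P = 169, D = 9417.95.
Ed = (dD/dP)·(P/D) = (-88.9996) × (169/9417.95) = -1.59705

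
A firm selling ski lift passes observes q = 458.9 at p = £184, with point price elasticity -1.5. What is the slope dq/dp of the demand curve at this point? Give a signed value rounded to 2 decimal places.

-3.74

Ed = (dq/dp)·(p/q) ⇒ dq/dp = Ed·q/p = (-1.5)·458.9/184 = -3.7410…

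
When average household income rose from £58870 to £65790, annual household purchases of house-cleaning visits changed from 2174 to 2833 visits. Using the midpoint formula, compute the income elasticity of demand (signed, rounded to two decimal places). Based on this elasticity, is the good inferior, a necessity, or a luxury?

2.37; luxury

%ΔQ = (2833 − 2174)/[( 2174 + 2833)/2] = 659/2503.5 = 0.263231…
%ΔIncome = (65790 − 58870)/[( 58870 + 65790)/2] = 6920/62330 = 0.111021…
E_income = (659/2503.5) / (6920/62330) = 2.3709…
E_income > 1 ⇒ normal good, luxury.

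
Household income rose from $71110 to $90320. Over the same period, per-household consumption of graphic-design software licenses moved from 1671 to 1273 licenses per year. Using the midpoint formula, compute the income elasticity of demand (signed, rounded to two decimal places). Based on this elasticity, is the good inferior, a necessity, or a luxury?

-1.14; inferior

%ΔQ = (1273 − 1671)/[( 1671 + 1273)/2] = -398/1472 = -0.270380…
%ΔIncome = (90320 − 71110)/[( 71110 + 90320)/2] = 19210/80715 = 0.237997…
E_income = (-398/1472) / (19210/80715) = -1.1360…
E_income < 0 ⇒ inferior good.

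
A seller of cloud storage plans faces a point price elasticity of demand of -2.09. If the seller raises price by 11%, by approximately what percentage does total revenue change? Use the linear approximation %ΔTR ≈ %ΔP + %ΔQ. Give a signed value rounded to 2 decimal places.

-11.99%

%ΔQ ≈ Ed × %ΔP = (-2.09) × (+11%) = -22.9900%
%ΔTR ≈ %ΔP + %ΔQ = (+11%) + (-22.9900%) = -11.9900%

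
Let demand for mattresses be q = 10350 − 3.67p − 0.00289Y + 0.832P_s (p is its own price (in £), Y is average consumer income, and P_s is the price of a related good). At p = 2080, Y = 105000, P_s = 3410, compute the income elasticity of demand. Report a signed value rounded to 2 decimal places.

At the given values, q = 10350 − 3.67(2080) − 0.00289(105000) + 0.832(3410) = 5250.07.
∂q/∂Y = -0.00289.
E = (-0.00289) × (105000/5250.07) = -0.0577…

-0.06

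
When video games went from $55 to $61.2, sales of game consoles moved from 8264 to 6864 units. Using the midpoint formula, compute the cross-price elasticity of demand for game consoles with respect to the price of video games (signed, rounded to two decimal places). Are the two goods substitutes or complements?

%ΔQ_{game consoles} = (6864 − 8264)/avg = -1400/7564 = -0.185087…
%ΔP_{video games} = (61.2 − 55)/avg = 6.2/58.1 = 0.106712…
E_cross = (-1400/7564) / (6.2/58.1) = -1.7344…
E_cross < 0 ⇒ the goods are complements.

-1.73; complements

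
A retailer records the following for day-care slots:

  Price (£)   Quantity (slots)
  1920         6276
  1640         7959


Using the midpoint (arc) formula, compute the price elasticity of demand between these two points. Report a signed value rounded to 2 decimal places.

-1.50

%ΔQ = (7959 − 6276) / [(6276 + 7959)/2] = 1683/7117.5 = 0.236459…
%ΔP = (1640 − 1920) / [(1920 + 1640)/2] = -280/1780 = -0.157303…
Arc Ed = %ΔQ / %ΔP = (1683/7117.5) / (-280/1780) = -1.5032…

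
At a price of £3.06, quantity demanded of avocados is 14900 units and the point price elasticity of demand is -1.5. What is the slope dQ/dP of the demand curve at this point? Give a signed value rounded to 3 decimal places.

Ed = (dQ/dP)·(P/Q) ⇒ dQ/dP = Ed·Q/P = (-1.5)·14900/3.06 = -7303.92156…

-7303.922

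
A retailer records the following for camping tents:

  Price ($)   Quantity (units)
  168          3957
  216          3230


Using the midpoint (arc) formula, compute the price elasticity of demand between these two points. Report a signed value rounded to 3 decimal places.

-0.809

%ΔQ = (3230 − 3957) / [(3957 + 3230)/2] = -727/3593.5 = -0.202309…
%ΔP = (216 − 168) / [(168 + 216)/2] = 48/192 = 0.25
Arc Ed = %ΔQ / %ΔP = (-727/3593.5) / (48/192) = -0.80923…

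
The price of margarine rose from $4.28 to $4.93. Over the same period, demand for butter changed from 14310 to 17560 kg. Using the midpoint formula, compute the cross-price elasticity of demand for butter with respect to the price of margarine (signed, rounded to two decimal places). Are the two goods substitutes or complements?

1.44; substitutes

%ΔQ_{butter} = (17560 − 14310)/avg = 3250/15935 = 0.203953…
%ΔP_{margarine} = (4.93 − 4.28)/avg = 0.65/4.605 = 0.141150…
E_cross = (3250/15935) / (0.65/4.605) = 1.4449…
E_cross > 0 ⇒ the goods are substitutes.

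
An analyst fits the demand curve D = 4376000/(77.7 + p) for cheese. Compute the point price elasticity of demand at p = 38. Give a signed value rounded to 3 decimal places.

-0.328

dD/dp = −4376000/(77.7 + p)² = -326.897. At p = 38, D = 37822.
Ed = (dD/dp)·(p/D) = (-326.897) × (38/37822) = -0.32843…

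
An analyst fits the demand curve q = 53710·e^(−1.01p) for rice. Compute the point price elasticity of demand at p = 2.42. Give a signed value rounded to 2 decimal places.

-2.44

dq/dp = −1.01·q = -4708.41. At p = 2.42, q = 4661.79.
Ed = (dq/dp)·(p/q) = (-4708.41) × (2.42/4661.79) = -2.4442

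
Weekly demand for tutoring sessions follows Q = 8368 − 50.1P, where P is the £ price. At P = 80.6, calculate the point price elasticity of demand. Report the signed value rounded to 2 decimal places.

-0.93

dQ/dP = −50.1. At P = 80.6, Q = 8368 − 50.1(80.6) = 4329.94.
Ed = (dQ/dP)·(P/Q) = −50.1 × (80.6/4329.94) = -0.9325…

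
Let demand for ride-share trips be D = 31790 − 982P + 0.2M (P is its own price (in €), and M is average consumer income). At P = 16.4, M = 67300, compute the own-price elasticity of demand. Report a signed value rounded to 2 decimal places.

-0.55

At the given values, D = 31790 − 982(16.4) + 0.2(67300) = 29145.2.
∂D/∂P = −982.
E = (-982) × (16.4/29145.2) = -0.5525…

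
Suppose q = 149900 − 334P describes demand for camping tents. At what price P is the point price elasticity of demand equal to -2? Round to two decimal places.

299.20

Ed = −334P/(149900 − 334P). Set this equal to -2:
334P = 2·(149900 − 334P) ⇒ 334P(1 + 2) = 2·149900
P = 2·149900 / (334·3) = 299.2015…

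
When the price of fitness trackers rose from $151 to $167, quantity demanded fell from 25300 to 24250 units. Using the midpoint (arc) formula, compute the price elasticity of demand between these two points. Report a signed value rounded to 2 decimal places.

-0.42

%ΔQ = (24250 − 25300) / [(25300 + 24250)/2] = -1050/24775 = -0.042381…
%ΔP = (167 − 151) / [(151 + 167)/2] = 16/159 = 0.100628…
Arc Ed = %ΔQ / %ΔP = (-1050/24775) / (16/159) = -0.4211…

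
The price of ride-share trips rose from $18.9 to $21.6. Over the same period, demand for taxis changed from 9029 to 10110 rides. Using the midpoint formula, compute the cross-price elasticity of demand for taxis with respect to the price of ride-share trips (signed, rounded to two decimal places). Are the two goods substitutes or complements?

%ΔQ_{taxis} = (10110 − 9029)/avg = 1081/9569.5 = 0.112963…
%ΔP_{ride-share trips} = (21.6 − 18.9)/avg = 2.7/20.25 = 0.133333…
E_cross = (1081/9569.5) / (2.7/20.25) = 0.8472…
E_cross > 0 ⇒ the goods are substitutes.

0.85; substitutes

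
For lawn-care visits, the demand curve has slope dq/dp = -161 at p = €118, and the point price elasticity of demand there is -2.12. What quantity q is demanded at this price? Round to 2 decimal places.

8961.32

Ed = (dq/dp)·(p/q) ⇒ q = (dq/dp)·p/Ed = (-161)·118/(-2.12) = 8961.3207…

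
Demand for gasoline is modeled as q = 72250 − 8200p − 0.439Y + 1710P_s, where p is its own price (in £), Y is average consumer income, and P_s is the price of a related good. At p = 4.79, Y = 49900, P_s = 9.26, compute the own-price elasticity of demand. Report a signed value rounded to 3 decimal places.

-1.460

At the given values, q = 72250 − 8200(4.79) − 0.439(49900) + 1710(9.26) = 26900.5.
∂q/∂p = −8200.
E = (-8200) × (4.79/26900.5) = -1.46012…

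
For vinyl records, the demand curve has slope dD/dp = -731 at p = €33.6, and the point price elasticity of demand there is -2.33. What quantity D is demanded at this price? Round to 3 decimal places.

Ed = (dD/dp)·(p/D) ⇒ D = (dD/dp)·p/Ed = (-731)·33.6/(-2.33) = 10541.45922…

10541.459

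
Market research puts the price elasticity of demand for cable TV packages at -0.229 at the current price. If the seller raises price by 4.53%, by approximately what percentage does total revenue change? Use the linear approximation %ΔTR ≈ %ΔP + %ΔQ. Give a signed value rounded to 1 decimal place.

%ΔQ ≈ Ed × %ΔP = (-0.229) × (+4.53%) = -1.0374%
%ΔTR ≈ %ΔP + %ΔQ = (+4.53%) + (-1.0374%) = +3.4926%

+3.5%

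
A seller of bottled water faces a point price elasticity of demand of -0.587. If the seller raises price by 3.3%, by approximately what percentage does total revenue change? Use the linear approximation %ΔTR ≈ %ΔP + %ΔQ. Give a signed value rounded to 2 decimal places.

%ΔQ ≈ Ed × %ΔP = (-0.587) × (+3.3%) = -1.9371%
%ΔTR ≈ %ΔP + %ΔQ = (+3.3%) + (-1.9371%) = +1.3629%

+1.36%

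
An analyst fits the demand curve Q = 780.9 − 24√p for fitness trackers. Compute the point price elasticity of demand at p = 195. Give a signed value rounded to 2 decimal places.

dQ/dp = −24/(2√p) = -0.859338. At p = 195, Q = 445.758.
Ed = (dQ/dp)·(p/Q) = (-0.859338) × (195/445.758) = -0.3759…

-0.38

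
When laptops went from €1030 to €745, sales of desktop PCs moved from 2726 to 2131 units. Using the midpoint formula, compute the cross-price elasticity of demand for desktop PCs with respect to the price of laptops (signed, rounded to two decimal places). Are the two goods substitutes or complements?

%ΔQ_{desktop PCs} = (2131 − 2726)/avg = -595/2428.5 = -0.245007…
%ΔP_{laptops} = (745 − 1030)/avg = -285/887.5 = -0.321126…
E_cross = (-595/2428.5) / (-285/887.5) = 0.7629…
E_cross > 0 ⇒ the goods are substitutes.

0.76; substitutes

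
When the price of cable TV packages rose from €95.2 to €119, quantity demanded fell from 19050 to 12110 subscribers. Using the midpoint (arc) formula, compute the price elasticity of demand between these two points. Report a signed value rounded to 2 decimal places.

-2.00

%ΔQ = (12110 − 19050) / [(19050 + 12110)/2] = -6940/15580 = -0.445442…
%ΔP = (119 − 95.2) / [(95.2 + 119)/2] = 23.8/107.1 = 0.222222…
Arc Ed = %ΔQ / %ΔP = (-6940/15580) / (23.8/107.1) = -2.0044…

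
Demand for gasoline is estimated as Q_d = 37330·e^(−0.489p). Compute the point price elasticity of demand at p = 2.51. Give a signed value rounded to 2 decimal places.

dQ_d/dp = −0.489·Q_d = -5349.56. At p = 2.51, Q_d = 10939.8.
Ed = (dQ_d/dp)·(p/Q_d) = (-5349.56) × (2.51/10939.8) = -1.2273…

-1.23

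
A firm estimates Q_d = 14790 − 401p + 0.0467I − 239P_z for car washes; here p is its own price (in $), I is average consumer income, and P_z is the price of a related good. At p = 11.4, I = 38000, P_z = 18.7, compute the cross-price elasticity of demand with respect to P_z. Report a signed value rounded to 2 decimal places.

At the given values, Q_d = 14790 − 401(11.4) + 0.0467(38000) − 239(18.7) = 7523.9.
∂Q_d/∂P_z = -239.
E = (-239) × (18.7/7523.9) = -0.5940…

-0.59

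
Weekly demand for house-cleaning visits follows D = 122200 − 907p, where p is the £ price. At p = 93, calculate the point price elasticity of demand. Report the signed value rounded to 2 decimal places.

-2.23

dD/dp = −907. At p = 93, D = 122200 − 907(93) = 37849.
Ed = (dD/dp)·(p/D) = −907 × (93/37849) = -2.2286…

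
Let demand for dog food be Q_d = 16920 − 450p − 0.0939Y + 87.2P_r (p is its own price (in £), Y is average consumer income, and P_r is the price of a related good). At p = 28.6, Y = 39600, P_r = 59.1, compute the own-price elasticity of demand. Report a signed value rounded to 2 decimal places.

At the given values, Q_d = 16920 − 450(28.6) − 0.0939(39600) + 87.2(59.1) = 5485.08.
∂Q_d/∂p = −450.
E = (-450) × (28.6/5485.08) = -2.3463…

-2.35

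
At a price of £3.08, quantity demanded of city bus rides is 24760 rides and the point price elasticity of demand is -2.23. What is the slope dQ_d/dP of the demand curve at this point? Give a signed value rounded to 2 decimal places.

-17926.88

Ed = (dQ_d/dP)·(P/Q_d) ⇒ dQ_d/dP = Ed·Q_d/P = (-2.23)·24760/3.08 = -17926.8831…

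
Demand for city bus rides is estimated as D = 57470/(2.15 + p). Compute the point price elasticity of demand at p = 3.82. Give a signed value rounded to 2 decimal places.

dD/dp = −57470/(2.15 + p)² = -1612.47. At p = 3.82, D = 9626.47.
Ed = (dD/dp)·(p/D) = (-1612.47) × (3.82/9626.47) = -0.6398…

-0.64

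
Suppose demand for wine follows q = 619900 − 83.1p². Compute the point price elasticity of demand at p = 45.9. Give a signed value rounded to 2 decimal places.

dq/dp = −2·83.1·p = -7628.58. At p = 45.9, q = 444824.089.
Ed = (dq/dp)·(p/q) = (-7628.58) × (45.9/444824.089) = -0.7871…

-0.79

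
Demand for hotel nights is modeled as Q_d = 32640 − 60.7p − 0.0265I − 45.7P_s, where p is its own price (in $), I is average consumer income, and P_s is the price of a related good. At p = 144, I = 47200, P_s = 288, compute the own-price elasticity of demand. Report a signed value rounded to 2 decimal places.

At the given values, Q_d = 32640 − 60.7(144) − 0.0265(47200) − 45.7(288) = 9486.8.
∂Q_d/∂p = −60.7.
E = (-60.7) × (144/9486.8) = -0.9213…

-0.92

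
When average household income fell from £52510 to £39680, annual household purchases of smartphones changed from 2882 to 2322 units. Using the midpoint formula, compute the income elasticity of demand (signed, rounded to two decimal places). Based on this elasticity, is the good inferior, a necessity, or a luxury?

%ΔQ = (2322 − 2882)/[( 2882 + 2322)/2] = -560/2602 = -0.215219…
%ΔIncome = (39680 − 52510)/[( 52510 + 39680)/2] = -12830/46095 = -0.278338…
E_income = (-560/2602) / (-12830/46095) = 0.7732…
0 < E_income < 1 ⇒ normal good, necessity.

0.77; necessity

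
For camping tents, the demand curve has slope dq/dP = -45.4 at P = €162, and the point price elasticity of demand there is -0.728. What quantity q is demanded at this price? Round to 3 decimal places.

10102.747

Ed = (dq/dP)·(P/q) ⇒ q = (dq/dP)·P/Ed = (-45.4)·162/(-0.728) = 10102.74725…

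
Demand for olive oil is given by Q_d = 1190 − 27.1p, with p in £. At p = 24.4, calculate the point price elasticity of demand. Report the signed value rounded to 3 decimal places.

dQ_d/dp = −27.1. At p = 24.4, Q_d = 1190 − 27.1(24.4) = 528.76.
Ed = (dQ_d/dp)·(p/Q_d) = −27.1 × (24.4/528.76) = -1.25054…

-1.251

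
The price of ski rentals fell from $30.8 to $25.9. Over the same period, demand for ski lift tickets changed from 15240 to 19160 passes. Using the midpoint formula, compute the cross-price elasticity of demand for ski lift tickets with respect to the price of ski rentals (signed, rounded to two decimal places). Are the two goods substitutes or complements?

%ΔQ_{ski lift tickets} = (19160 − 15240)/avg = 3920/17200 = 0.227906…
%ΔP_{ski rentals} = (25.9 − 30.8)/avg = -4.9/28.35 = -0.172839…
E_cross = (3920/17200) / (-4.9/28.35) = -1.3186…
E_cross < 0 ⇒ the goods are complements.

-1.32; complements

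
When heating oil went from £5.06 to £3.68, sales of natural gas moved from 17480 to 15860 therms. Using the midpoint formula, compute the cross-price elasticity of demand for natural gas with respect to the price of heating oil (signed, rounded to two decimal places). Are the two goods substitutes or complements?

0.31; substitutes

%ΔQ_{natural gas} = (15860 − 17480)/avg = -1620/16670 = -0.097180…
%ΔP_{heating oil} = (3.68 − 5.06)/avg = -1.38/4.37 = -0.315789…
E_cross = (-1620/16670) / (-1.38/4.37) = 0.3077…
E_cross > 0 ⇒ the goods are substitutes.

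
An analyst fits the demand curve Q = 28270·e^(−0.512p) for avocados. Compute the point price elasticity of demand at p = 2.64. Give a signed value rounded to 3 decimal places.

-1.352

dQ/dp = −0.512·Q = -3746.01. At p = 2.64, Q = 7316.42.
Ed = (dQ/dp)·(p/Q) = (-3746.01) × (2.64/7316.42) = -1.35168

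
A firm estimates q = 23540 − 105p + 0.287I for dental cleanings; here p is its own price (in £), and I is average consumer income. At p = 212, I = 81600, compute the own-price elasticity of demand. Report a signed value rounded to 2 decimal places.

-0.90

At the given values, q = 23540 − 105(212) + 0.287(81600) = 24699.2.
∂q/∂p = −105.
E = (-105) × (212/24699.2) = -0.9012…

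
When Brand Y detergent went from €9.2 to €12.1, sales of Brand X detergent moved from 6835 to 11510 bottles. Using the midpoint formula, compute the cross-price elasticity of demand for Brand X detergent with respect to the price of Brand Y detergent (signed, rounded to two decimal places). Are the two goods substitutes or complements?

1.87; substitutes

%ΔQ_{Brand X detergent} = (11510 − 6835)/avg = 4675/9172.5 = 0.509675…
%ΔP_{Brand Y detergent} = (12.1 − 9.2)/avg = 2.9/10.65 = 0.272300…
E_cross = (4675/9172.5) / (2.9/10.65) = 1.8717…
E_cross > 0 ⇒ the goods are substitutes.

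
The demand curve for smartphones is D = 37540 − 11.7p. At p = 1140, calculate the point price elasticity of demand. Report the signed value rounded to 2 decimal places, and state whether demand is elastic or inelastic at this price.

dD/dp = −11.7. At p = 1140, D = 37540 − 11.7(1140) = 24202.
Ed = (dD/dp)·(p/D) = −11.7 × (1140/24202) = -0.5511…
|Ed| = 0.55 < 1, so demand is inelastic.

-0.55; inelastic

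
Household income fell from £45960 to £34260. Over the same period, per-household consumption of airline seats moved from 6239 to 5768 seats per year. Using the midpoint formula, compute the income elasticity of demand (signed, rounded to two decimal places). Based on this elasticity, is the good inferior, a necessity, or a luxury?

%ΔQ = (5768 − 6239)/[( 6239 + 5768)/2] = -471/6003.5 = -0.078454…
%ΔIncome = (34260 − 45960)/[( 45960 + 34260)/2] = -11700/40110 = -0.291697…
E_income = (-471/6003.5) / (-11700/40110) = 0.2689…
0 < E_income < 1 ⇒ normal good, necessity.

0.27; necessity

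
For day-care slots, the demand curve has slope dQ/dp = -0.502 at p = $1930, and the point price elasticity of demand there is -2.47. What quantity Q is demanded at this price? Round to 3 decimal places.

Ed = (dQ/dp)·(p/Q) ⇒ Q = (dQ/dp)·p/Ed = (-0.502)·1930/(-2.47) = 392.25101…

392.251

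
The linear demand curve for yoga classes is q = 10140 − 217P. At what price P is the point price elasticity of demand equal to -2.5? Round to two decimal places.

33.38

Ed = −217P/(10140 − 217P). Set this equal to -2.5:
217P = 2.5·(10140 − 217P) ⇒ 217P(1 + 2.5) = 2.5·10140
P = 2.5·10140 / (217·3.5) = 33.3772…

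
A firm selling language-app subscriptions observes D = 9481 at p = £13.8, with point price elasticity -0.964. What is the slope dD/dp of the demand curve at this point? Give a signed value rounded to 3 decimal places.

-662.296

Ed = (dD/dp)·(p/D) ⇒ dD/dp = Ed·D/p = (-0.964)·9481/13.8 = -662.29594…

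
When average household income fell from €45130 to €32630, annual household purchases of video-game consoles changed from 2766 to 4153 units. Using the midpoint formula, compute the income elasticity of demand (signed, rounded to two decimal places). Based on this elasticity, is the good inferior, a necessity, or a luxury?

-1.25; inferior

%ΔQ = (4153 − 2766)/[( 2766 + 4153)/2] = 1387/3459.5 = 0.400924…
%ΔIncome = (32630 − 45130)/[( 45130 + 32630)/2] = -12500/38880 = -0.321502…
E_income = (1387/3459.5) / (-12500/38880) = -1.2470…
E_income < 0 ⇒ inferior good.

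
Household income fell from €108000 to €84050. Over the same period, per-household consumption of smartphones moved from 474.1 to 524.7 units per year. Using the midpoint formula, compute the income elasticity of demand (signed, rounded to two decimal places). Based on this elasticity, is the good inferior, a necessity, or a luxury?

%ΔQ = (524.7 − 474.1)/[( 474.1 + 524.7)/2] = 50.6/499.4 = 0.101321…
%ΔIncome = (84050 − 108000)/[( 108000 + 84050)/2] = -23950/96025 = -0.249414…
E_income = (50.6/499.4) / (-23950/96025) = -0.4062…
E_income < 0 ⇒ inferior good.

-0.41; inferior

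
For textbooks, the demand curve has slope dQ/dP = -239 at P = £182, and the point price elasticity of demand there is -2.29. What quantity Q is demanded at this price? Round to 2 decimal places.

Ed = (dQ/dP)·(P/Q) ⇒ Q = (dQ/dP)·P/Ed = (-239)·182/(-2.29) = 18994.7598…

18994.76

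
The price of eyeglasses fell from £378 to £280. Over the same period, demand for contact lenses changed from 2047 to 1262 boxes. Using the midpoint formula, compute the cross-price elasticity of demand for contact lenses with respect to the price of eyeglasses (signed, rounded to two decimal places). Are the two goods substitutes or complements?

%ΔQ_{contact lenses} = (1262 − 2047)/avg = -785/1654.5 = -0.474463…
%ΔP_{eyeglasses} = (280 − 378)/avg = -98/329 = -0.297872…
E_cross = (-785/1654.5) / (-98/329) = 1.5928…
E_cross > 0 ⇒ the goods are substitutes.

1.59; substitutes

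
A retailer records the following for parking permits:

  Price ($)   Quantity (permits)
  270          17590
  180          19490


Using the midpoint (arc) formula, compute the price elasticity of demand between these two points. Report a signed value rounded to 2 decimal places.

%ΔQ = (19490 − 17590) / [(17590 + 19490)/2] = 1900/18540 = 0.102481…
%ΔP = (180 − 270) / [(270 + 180)/2] = -90/225 = -0.4
Arc Ed = %ΔQ / %ΔP = (1900/18540) / (-90/225) = -0.2562…

-0.26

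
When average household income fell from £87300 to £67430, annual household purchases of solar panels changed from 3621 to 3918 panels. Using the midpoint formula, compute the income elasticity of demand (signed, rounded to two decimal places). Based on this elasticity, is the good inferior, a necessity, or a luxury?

-0.31; inferior

%ΔQ = (3918 − 3621)/[( 3621 + 3918)/2] = 297/3769.5 = 0.078790…
%ΔIncome = (67430 − 87300)/[( 87300 + 67430)/2] = -19870/77365 = -0.256834…
E_income = (297/3769.5) / (-19870/77365) = -0.3067…
E_income < 0 ⇒ inferior good.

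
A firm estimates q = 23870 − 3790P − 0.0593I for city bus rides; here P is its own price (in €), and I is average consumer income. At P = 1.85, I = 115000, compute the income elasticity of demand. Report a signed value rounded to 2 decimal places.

-0.68

At the given values, q = 23870 − 3790(1.85) − 0.0593(115000) = 10039.
∂q/∂I = -0.0593.
E = (-0.0593) × (115000/10039) = -0.6793…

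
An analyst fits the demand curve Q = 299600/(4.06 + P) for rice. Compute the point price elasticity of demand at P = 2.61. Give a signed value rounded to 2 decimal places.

-0.39

dQ/dP = −299600/(4.06 + P)² = -6734.26. At P = 2.61, Q = 44917.5.
Ed = (dQ/dP)·(P/Q) = (-6734.26) × (2.61/44917.5) = -0.3913…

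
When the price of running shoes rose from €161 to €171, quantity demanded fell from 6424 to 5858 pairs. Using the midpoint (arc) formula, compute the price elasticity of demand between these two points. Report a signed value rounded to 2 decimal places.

%ΔQ = (5858 − 6424) / [(6424 + 5858)/2] = -566/6141 = -0.092167…
%ΔP = (171 − 161) / [(161 + 171)/2] = 10/166 = 0.060240…
Arc Ed = %ΔQ / %ΔP = (-566/6141) / (10/166) = -1.5299…

-1.53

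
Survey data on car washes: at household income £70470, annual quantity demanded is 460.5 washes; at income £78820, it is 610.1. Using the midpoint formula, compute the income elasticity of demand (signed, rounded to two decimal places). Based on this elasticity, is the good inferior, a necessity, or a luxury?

%ΔQ = (610.1 − 460.5)/[( 460.5 + 610.1)/2] = 149.6/535.3 = 0.279469…
%ΔIncome = (78820 − 70470)/[( 70470 + 78820)/2] = 8350/74645 = 0.111862…
E_income = (149.6/535.3) / (8350/74645) = 2.4983…
E_income > 1 ⇒ normal good, luxury.

2.50; luxury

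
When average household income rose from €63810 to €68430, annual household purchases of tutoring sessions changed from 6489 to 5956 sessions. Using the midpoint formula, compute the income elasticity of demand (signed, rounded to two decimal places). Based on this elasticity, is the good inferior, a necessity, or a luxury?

%ΔQ = (5956 − 6489)/[( 6489 + 5956)/2] = -533/6222.5 = -0.085656…
%ΔIncome = (68430 − 63810)/[( 63810 + 68430)/2] = 4620/66120 = 0.069872…
E_income = (-533/6222.5) / (4620/66120) = -1.2258…
E_income < 0 ⇒ inferior good.

-1.23; inferior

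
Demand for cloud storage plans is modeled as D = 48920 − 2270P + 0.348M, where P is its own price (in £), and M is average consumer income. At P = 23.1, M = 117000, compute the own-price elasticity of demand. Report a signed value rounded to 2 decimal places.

-1.41

At the given values, D = 48920 − 2270(23.1) + 0.348(117000) = 37199.
∂D/∂P = −2270.
E = (-2270) × (23.1/37199) = -1.4096…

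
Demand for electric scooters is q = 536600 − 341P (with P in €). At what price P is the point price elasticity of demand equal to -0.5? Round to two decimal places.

524.54

Ed = −341P/(536600 − 341P). Set this equal to -0.5:
341P = 0.5·(536600 − 341P) ⇒ 341P(1 + 0.5) = 0.5·536600
P = 0.5·536600 / (341·1.5) = 524.5356…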